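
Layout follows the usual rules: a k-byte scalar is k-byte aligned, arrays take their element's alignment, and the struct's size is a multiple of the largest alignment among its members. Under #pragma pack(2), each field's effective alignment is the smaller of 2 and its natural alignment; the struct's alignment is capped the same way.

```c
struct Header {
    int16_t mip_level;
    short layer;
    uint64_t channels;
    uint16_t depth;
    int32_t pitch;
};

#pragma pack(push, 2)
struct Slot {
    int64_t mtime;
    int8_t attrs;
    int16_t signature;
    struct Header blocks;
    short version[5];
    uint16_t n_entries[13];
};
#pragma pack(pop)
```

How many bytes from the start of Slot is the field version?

Header: mip_level at 0 (size 2, align 2) → ends 2; layer at 2 (size 2, align 2) → ends 4; pad 4 to align 8 for channels; channels at 8 (size 8, align 8) → ends 16; depth at 16 (size 2, align 2) → ends 18; pad 2 to align 4 for pitch; pitch at 20 (size 4, align 4) → ends 24; total 24 bytes, alignment 8
mtime at 0 (size 8, align 2) → ends 8
attrs at 8 (size 1, align 1) → ends 9
pad 1 to align 2 for signature
signature at 10 (size 2, align 2) → ends 12
blocks at 12 (size 24, align 2) → ends 36
version at 36 (size 10, align 2) → ends 46

36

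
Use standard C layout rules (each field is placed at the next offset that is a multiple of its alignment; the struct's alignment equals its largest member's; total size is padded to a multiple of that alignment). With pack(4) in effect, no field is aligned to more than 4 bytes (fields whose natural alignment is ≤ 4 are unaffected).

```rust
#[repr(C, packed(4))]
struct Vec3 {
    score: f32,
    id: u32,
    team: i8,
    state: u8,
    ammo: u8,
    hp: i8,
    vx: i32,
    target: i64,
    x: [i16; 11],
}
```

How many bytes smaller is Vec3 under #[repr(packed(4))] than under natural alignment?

0

natural layout:
  0..4  score  (4B, 4-aligned)
  4..8  id  (4B, 4-aligned)
  8..9  team  (1B, 1-aligned)
  9..10  state  (1B, 1-aligned)
  10..11  ammo  (1B, 1-aligned)
  11..12  hp  (1B, 1-aligned)
  12..16  vx  (4B, 4-aligned)
  16..24  target  (8B, 8-aligned)
  24..46  x  (22B, 2-aligned)
  46..48  -- tail padding (2B)
  sizeof = 48, alignof = 8
packed(4) layout:
  0..4  score  (4B, 4-aligned)
  4..8  id  (4B, 4-aligned)
  8..9  team  (1B, 1-aligned)
  9..10  state  (1B, 1-aligned)
  10..11  ammo  (1B, 1-aligned)
  11..12  hp  (1B, 1-aligned)
  12..16  vx  (4B, 4-aligned)
  16..24  target  (8B, 4-aligned)
  24..46  x  (22B, 2-aligned)
  46..48  -- tail padding (2B)
  sizeof = 48, alignof = 4
48 − 48 = 0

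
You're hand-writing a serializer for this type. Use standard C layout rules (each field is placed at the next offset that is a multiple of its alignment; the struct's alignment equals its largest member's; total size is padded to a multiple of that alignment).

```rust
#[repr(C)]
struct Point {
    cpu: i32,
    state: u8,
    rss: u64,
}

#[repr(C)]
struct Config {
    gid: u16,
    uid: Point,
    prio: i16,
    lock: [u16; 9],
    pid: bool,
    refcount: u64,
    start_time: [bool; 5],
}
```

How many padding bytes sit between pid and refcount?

Point: @0: cpu [4B, align 4] → 4; @4: state [1B, align 1] → 5; +3 pad (align 8); @8: rss [8B, align 8] → 16; size 16, align 8
@0: gid [2B, align 2] → 2
+6 pad (align 8)
@8: uid [16B, align 8] → 24
@24: prio [2B, align 2] → 26
@26: lock [18B, align 2] → 44
@44: pid [1B, align 1] → 45
+3 pad (align 8)
@48: refcount [8B, align 8] → 56

3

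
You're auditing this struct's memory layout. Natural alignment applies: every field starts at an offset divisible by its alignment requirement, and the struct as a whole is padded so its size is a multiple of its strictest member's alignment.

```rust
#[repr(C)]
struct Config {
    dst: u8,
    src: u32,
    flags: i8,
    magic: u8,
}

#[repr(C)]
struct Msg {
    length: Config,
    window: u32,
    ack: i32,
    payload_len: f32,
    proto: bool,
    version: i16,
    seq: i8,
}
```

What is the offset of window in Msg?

12

Config: 0..1  dst  (1B, 1-aligned); 1..4  -- padding (3B); 4..8  src  (4B, 4-aligned); 8..9  flags  (1B, 1-aligned); 9..10  magic  (1B, 1-aligned); 10..12  -- tail padding (2B); sizeof = 12, alignof = 4
0..12  length  (12B, 4-aligned)
12..16  window  (4B, 4-aligned)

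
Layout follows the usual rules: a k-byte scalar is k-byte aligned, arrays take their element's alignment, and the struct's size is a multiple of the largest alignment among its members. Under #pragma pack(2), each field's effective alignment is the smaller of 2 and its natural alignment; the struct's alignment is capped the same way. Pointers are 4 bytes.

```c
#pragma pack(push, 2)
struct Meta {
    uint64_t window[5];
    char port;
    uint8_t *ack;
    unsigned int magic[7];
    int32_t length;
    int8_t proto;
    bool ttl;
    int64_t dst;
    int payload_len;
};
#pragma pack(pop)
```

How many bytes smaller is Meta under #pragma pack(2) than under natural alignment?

natural layout:
  0..40  window  (40B, 8-aligned)
  40..41  port  (1B, 1-aligned)
  41..44  -- padding (3B)
  44..48  ack  (4B, 4-aligned)
  48..76  magic  (28B, 4-aligned)
  76..80  length  (4B, 4-aligned)
  80..81  proto  (1B, 1-aligned)
  81..82  ttl  (1B, 1-aligned)
  82..88  -- padding (6B)
  88..96  dst  (8B, 8-aligned)
  96..100  payload_len  (4B, 4-aligned)
  100..104  -- tail padding (4B)
  sizeof = 104, alignof = 8
packed(2) layout:
  0..40  window  (40B, 2-aligned)
  40..41  port  (1B, 1-aligned)
  41..42  -- padding (1B)
  42..46  ack  (4B, 2-aligned)
  46..74  magic  (28B, 2-aligned)
  74..78  length  (4B, 2-aligned)
  78..79  proto  (1B, 1-aligned)
  79..80  ttl  (1B, 1-aligned)
  80..88  dst  (8B, 2-aligned)
  88..92  payload_len  (4B, 2-aligned)
  sizeof = 92, alignof = 2
104 − 92 = 12

12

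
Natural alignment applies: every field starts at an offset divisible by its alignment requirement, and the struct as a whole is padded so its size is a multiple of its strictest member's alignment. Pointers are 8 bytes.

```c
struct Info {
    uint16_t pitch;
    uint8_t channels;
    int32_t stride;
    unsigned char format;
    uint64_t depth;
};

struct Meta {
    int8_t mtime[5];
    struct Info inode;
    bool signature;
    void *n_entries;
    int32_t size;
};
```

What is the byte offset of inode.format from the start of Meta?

16

Info: @0: pitch [2B, align 2] → 2; @2: channels [1B, align 1] → 3; +1 pad (align 4); @4: stride [4B, align 4] → 8; @8: format [1B, align 1] → 9; +7 pad (align 8); @16: depth [8B, align 8] → 24; size 24, align 8
@0: mtime [5B, align 1] → 5
+3 pad (align 8)
@8: inode [24B, align 8] → 32
within Info: format at 8
8 + 8 = 16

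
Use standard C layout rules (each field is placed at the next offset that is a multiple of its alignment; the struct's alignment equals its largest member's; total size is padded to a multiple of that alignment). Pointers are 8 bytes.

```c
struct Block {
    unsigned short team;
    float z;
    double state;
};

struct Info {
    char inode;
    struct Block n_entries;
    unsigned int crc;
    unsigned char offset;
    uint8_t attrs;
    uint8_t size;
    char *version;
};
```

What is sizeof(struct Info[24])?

Block: 0..2  team  (2B, 2-aligned); 2..4  -- padding (2B); 4..8  z  (4B, 4-aligned); 8..16  state  (8B, 8-aligned); sizeof = 16, alignof = 8
0..1  inode  (1B, 1-aligned)
1..8  -- padding (7B)
8..24  n_entries  (16B, 8-aligned)
24..28  crc  (4B, 4-aligned)
28..29  offset  (1B, 1-aligned)
29..30  attrs  (1B, 1-aligned)
30..31  size  (1B, 1-aligned)
31..32  -- padding (1B)
32..40  version  (8B, 8-aligned)
sizeof = 40, alignof = 8
array of 24: 24 × 40 = 960

960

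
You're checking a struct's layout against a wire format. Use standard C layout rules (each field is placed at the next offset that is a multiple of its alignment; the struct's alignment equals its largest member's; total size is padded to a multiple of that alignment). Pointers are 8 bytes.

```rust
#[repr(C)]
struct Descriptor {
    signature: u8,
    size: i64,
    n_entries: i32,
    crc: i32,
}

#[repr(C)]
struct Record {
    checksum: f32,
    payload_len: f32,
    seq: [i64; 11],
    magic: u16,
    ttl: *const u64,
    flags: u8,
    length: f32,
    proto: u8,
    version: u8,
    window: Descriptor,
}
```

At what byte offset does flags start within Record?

Descriptor: 0..1  signature  (1B, 1-aligned); 1..8  -- padding (7B); 8..16  size  (8B, 8-aligned); 16..20  n_entries  (4B, 4-aligned); 20..24  crc  (4B, 4-aligned); sizeof = 24, alignof = 8
0..4  checksum  (4B, 4-aligned)
4..8  payload_len  (4B, 4-aligned)
8..96  seq  (88B, 8-aligned)
96..98  magic  (2B, 2-aligned)
98..104  -- padding (6B)
104..112  ttl  (8B, 8-aligned)
112..113  flags  (1B, 1-aligned)

112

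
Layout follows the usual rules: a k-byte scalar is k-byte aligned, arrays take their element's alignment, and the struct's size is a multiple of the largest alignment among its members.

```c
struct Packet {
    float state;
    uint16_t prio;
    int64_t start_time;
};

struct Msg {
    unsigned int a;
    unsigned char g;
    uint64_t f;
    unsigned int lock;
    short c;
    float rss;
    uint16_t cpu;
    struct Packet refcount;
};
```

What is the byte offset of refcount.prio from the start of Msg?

Packet: 0..4  state  (4B, 4-aligned); 4..6  prio  (2B, 2-aligned); 6..8  -- padding (2B); 8..16  start_time  (8B, 8-aligned); sizeof = 16, alignof = 8
0..4  a  (4B, 4-aligned)
4..5  g  (1B, 1-aligned)
5..8  -- padding (3B)
8..16  f  (8B, 8-aligned)
16..20  lock  (4B, 4-aligned)
20..22  c  (2B, 2-aligned)
22..24  -- padding (2B)
24..28  rss  (4B, 4-aligned)
28..30  cpu  (2B, 2-aligned)
30..32  -- padding (2B)
32..48  refcount  (16B, 8-aligned)
within Packet: prio at 4
32 + 4 = 36

36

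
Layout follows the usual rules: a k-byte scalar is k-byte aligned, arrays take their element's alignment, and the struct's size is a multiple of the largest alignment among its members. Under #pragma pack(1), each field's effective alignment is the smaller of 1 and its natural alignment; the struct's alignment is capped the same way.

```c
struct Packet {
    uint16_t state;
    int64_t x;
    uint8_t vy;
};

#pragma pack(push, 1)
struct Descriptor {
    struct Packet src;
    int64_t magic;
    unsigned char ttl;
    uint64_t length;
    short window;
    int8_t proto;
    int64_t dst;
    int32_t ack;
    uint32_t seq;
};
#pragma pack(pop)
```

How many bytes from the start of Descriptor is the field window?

41

Packet: 0..2  state  (2B, 2-aligned); 2..8  -- padding (6B); 8..16  x  (8B, 8-aligned); 16..17  vy  (1B, 1-aligned); 17..24  -- tail padding (7B); sizeof = 24, alignof = 8
0..24  src  (24B, 1-aligned)
24..32  magic  (8B, 1-aligned)
32..33  ttl  (1B, 1-aligned)
33..41  length  (8B, 1-aligned)
41..43  window  (2B, 1-aligned)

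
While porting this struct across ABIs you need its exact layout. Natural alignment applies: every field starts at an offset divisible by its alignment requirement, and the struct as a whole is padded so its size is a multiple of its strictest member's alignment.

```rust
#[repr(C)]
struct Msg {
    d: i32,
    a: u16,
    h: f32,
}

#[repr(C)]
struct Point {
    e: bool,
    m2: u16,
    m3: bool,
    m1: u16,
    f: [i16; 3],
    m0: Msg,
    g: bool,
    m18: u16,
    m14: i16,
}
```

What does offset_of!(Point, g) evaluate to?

Msg: 0..4  d  (4B, 4-aligned); 4..6  a  (2B, 2-aligned); 6..8  -- padding (2B); 8..12  h  (4B, 4-aligned); sizeof = 12, alignof = 4
0..1  e  (1B, 1-aligned)
1..2  -- padding (1B)
2..4  m2  (2B, 2-aligned)
4..5  m3  (1B, 1-aligned)
5..6  -- padding (1B)
6..8  m1  (2B, 2-aligned)
8..14  f  (6B, 2-aligned)
14..16  -- padding (2B)
16..28  m0  (12B, 4-aligned)
28..29  g  (1B, 1-aligned)

28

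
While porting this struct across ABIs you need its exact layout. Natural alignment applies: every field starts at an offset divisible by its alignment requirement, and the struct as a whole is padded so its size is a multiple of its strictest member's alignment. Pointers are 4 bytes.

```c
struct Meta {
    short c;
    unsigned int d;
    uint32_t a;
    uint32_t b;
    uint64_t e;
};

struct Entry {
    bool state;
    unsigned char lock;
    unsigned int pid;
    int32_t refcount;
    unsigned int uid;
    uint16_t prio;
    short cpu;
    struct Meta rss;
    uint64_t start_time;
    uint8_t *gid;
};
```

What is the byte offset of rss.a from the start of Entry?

Meta: 0..2  c  (2B, 2-aligned); 2..4  -- padding (2B); 4..8  d  (4B, 4-aligned); 8..12  a  (4B, 4-aligned); 12..16  b  (4B, 4-aligned); 16..24  e  (8B, 8-aligned); sizeof = 24, alignof = 8
0..1  state  (1B, 1-aligned)
1..2  lock  (1B, 1-aligned)
2..4  -- padding (2B)
4..8  pid  (4B, 4-aligned)
8..12  refcount  (4B, 4-aligned)
12..16  uid  (4B, 4-aligned)
16..18  prio  (2B, 2-aligned)
18..20  cpu  (2B, 2-aligned)
20..24  -- padding (4B)
24..48  rss  (24B, 8-aligned)
within Meta: a at 8
24 + 8 = 32

32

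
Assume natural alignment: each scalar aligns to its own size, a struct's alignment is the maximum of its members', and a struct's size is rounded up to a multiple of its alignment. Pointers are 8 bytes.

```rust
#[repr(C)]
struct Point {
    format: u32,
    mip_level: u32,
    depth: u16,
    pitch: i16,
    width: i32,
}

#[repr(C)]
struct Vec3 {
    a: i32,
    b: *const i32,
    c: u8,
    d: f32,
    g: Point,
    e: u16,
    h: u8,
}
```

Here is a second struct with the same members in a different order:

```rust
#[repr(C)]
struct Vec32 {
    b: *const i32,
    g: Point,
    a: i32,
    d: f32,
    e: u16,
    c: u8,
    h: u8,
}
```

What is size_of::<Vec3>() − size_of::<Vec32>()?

8

Point: 0..4  format  (4B, 4-aligned); 4..8  mip_level  (4B, 4-aligned); 8..10  depth  (2B, 2-aligned); 10..12  pitch  (2B, 2-aligned); 12..16  width  (4B, 4-aligned); sizeof = 16, alignof = 4
0..4  a  (4B, 4-aligned)
4..8  -- padding (4B)
8..16  b  (8B, 8-aligned)
16..17  c  (1B, 1-aligned)
17..20  -- padding (3B)
20..24  d  (4B, 4-aligned)
24..40  g  (16B, 4-aligned)
40..42  e  (2B, 2-aligned)
42..43  h  (1B, 1-aligned)
43..48  -- tail padding (5B)
sizeof = 48, alignof = 8
— Vec32 —
0..8  b  (8B, 8-aligned)
8..24  g  (16B, 4-aligned)
24..28  a  (4B, 4-aligned)
28..32  d  (4B, 4-aligned)
32..34  e  (2B, 2-aligned)
34..35  c  (1B, 1-aligned)
35..36  h  (1B, 1-aligned)
36..40  -- tail padding (4B)
sizeof = 40, alignof = 8
48 − 40 = 8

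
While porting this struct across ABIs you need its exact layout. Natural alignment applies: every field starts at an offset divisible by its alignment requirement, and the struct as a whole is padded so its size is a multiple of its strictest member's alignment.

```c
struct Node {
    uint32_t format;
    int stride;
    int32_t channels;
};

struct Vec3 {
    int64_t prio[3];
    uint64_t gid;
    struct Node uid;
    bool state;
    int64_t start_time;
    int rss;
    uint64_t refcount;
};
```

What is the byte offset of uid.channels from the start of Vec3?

Node: @0: format [4B, align 4] → 4; @4: stride [4B, align 4] → 8; @8: channels [4B, align 4] → 12; size 12, align 4
@0: prio [24B, align 8] → 24
@24: gid [8B, align 8] → 32
@32: uid [12B, align 4] → 44
within Node: channels at 8
32 + 8 = 40

40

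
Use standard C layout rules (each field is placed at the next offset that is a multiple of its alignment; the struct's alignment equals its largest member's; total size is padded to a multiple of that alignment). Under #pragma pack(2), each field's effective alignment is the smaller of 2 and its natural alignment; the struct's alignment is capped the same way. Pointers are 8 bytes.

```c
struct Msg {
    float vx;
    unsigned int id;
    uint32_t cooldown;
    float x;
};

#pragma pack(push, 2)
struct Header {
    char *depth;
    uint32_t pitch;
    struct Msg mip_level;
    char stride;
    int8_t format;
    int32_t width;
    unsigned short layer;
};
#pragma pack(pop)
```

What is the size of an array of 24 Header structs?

Msg: vx at 0 (size 4, align 4) → ends 4; id at 4 (size 4, align 4) → ends 8; cooldown at 8 (size 4, align 4) → ends 12; x at 12 (size 4, align 4) → ends 16; total 16 bytes, alignment 4
depth at 0 (size 8, align 2) → ends 8
pitch at 8 (size 4, align 2) → ends 12
mip_level at 12 (size 16, align 2) → ends 28
stride at 28 (size 1, align 1) → ends 29
format at 29 (size 1, align 1) → ends 30
width at 30 (size 4, align 2) → ends 34
layer at 34 (size 2, align 2) → ends 36
total 36 bytes, alignment 2
array of 24: 24 × 36 = 864

864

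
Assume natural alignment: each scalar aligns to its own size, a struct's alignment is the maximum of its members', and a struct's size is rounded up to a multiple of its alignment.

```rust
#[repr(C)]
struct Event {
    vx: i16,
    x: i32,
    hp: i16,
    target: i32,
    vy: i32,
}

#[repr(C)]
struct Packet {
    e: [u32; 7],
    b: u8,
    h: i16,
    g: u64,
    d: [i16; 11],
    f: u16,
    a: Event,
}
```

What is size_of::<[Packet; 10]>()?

Event: @0: vx [2B, align 2] → 2; +2 pad (align 4); @4: x [4B, align 4] → 8; @8: hp [2B, align 2] → 10; +2 pad (align 4); @12: target [4B, align 4] → 16; @16: vy [4B, align 4] → 20; size 20, align 4
@0: e [28B, align 4] → 28
@28: b [1B, align 1] → 29
+1 pad (align 2)
@30: h [2B, align 2] → 32
@32: g [8B, align 8] → 40
@40: d [22B, align 2] → 62
@62: f [2B, align 2] → 64
@64: a [20B, align 4] → 84
+4 tail pad (align 8)
size 88, align 8
array of 10: 10 × 88 = 880

880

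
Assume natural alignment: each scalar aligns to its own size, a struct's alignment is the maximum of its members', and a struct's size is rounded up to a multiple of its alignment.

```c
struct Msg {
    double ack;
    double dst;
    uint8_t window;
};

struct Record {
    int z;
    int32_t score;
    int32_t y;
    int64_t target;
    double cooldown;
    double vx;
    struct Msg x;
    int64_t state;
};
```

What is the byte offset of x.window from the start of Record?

Msg: @0: ack [8B, align 8] → 8; @8: dst [8B, align 8] → 16; @16: window [1B, align 1] → 17; +7 tail pad (align 8); size 24, align 8
@0: z [4B, align 4] → 4
@4: score [4B, align 4] → 8
@8: y [4B, align 4] → 12
+4 pad (align 8)
@16: target [8B, align 8] → 24
@24: cooldown [8B, align 8] → 32
@32: vx [8B, align 8] → 40
@40: x [24B, align 8] → 64
within Msg: window at 16
40 + 16 = 56

56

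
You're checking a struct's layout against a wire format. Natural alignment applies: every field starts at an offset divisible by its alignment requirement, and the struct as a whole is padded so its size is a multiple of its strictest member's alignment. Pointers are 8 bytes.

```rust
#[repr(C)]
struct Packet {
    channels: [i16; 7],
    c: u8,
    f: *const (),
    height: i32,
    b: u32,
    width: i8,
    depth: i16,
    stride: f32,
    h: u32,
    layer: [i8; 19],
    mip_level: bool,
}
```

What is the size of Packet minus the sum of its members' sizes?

0..14  channels  (14B, 2-aligned)
14..15  c  (1B, 1-aligned)
15..16  -- padding (1B)
16..24  f  (8B, 8-aligned)
24..28  height  (4B, 4-aligned)
28..32  b  (4B, 4-aligned)
32..33  width  (1B, 1-aligned)
33..34  -- padding (1B)
34..36  depth  (2B, 2-aligned)
36..40  stride  (4B, 4-aligned)
40..44  h  (4B, 4-aligned)
44..63  layer  (19B, 1-aligned)
63..64  mip_level  (1B, 1-aligned)
sizeof = 64, alignof = 8
data bytes 62, size 64 → padding 2

2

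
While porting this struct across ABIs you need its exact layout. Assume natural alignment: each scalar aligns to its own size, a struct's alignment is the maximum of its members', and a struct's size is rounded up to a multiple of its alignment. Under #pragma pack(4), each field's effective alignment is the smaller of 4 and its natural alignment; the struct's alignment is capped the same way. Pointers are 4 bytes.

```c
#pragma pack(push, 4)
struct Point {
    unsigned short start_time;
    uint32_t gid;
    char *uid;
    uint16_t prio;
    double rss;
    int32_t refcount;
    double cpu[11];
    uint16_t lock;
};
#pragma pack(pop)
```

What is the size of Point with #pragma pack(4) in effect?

@0: start_time [2B, align 2] → 2
+2 pad (align 4)
@4: gid [4B, align 4] → 8
@8: uid [4B, align 4] → 12
@12: prio [2B, align 2] → 14
+2 pad (align 4)
@16: rss [8B, align 4] → 24
@24: refcount [4B, align 4] → 28
@28: cpu [88B, align 4] → 116
@116: lock [2B, align 2] → 118
+2 tail pad (align 4)
size 120, align 4

120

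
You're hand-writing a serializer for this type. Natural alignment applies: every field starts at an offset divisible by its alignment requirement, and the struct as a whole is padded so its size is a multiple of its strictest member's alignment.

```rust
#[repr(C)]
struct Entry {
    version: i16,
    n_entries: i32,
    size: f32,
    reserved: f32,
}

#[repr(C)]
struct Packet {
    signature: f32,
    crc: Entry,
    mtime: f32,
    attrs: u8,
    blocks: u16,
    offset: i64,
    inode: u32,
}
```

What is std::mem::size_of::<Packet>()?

48

Entry: @0: version [2B, align 2] → 2; +2 pad (align 4); @4: n_entries [4B, align 4] → 8; @8: size [4B, align 4] → 12; @12: reserved [4B, align 4] → 16; size 16, align 4
@0: signature [4B, align 4] → 4
@4: crc [16B, align 4] → 20
@20: mtime [4B, align 4] → 24
@24: attrs [1B, align 1] → 25
+1 pad (align 2)
@26: blocks [2B, align 2] → 28
+4 pad (align 8)
@32: offset [8B, align 8] → 40
@40: inode [4B, align 4] → 44
+4 tail pad (align 8)
size 48, align 8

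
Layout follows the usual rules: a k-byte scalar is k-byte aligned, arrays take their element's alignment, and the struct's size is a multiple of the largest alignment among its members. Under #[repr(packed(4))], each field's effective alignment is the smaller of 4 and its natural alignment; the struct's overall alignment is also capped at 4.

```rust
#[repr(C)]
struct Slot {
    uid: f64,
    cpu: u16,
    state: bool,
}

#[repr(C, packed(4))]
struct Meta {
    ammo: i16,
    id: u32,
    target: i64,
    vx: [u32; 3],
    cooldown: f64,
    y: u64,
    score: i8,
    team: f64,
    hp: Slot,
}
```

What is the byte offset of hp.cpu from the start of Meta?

Slot: uid at 0 (size 8, align 8) → ends 8; cpu at 8 (size 2, align 2) → ends 10; state at 10 (size 1, align 1) → ends 11; tail pad 5 to reach multiple of 8; total 16 bytes, alignment 8
ammo at 0 (size 2, align 2) → ends 2
pad 2 to align 4 for id
id at 4 (size 4, align 4) → ends 8
target at 8 (size 8, align 4) → ends 16
vx at 16 (size 12, align 4) → ends 28
cooldown at 28 (size 8, align 4) → ends 36
y at 36 (size 8, align 4) → ends 44
score at 44 (size 1, align 1) → ends 45
pad 3 to align 4 for team
team at 48 (size 8, align 4) → ends 56
hp at 56 (size 16, align 4) → ends 72
within Slot: cpu at 8
56 + 8 = 64

64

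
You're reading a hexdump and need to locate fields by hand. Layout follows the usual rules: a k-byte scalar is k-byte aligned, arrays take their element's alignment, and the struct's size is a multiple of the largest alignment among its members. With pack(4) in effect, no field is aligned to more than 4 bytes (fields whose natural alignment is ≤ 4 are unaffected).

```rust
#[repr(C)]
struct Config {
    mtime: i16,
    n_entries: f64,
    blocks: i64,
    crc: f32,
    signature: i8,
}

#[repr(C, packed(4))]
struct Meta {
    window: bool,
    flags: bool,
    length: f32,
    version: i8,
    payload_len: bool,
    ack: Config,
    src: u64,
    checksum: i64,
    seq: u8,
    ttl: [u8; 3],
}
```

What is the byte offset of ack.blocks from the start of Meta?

Config: 0..2  mtime  (2B, 2-aligned); 2..8  -- padding (6B); 8..16  n_entries  (8B, 8-aligned); 16..24  blocks  (8B, 8-aligned); 24..28  crc  (4B, 4-aligned); 28..29  signature  (1B, 1-aligned); 29..32  -- tail padding (3B); sizeof = 32, alignof = 8
0..1  window  (1B, 1-aligned)
1..2  flags  (1B, 1-aligned)
2..4  -- padding (2B)
4..8  length  (4B, 4-aligned)
8..9  version  (1B, 1-aligned)
9..10  payload_len  (1B, 1-aligned)
10..12  -- padding (2B)
12..44  ack  (32B, 4-aligned)
within Config: blocks at 16
12 + 16 = 28

28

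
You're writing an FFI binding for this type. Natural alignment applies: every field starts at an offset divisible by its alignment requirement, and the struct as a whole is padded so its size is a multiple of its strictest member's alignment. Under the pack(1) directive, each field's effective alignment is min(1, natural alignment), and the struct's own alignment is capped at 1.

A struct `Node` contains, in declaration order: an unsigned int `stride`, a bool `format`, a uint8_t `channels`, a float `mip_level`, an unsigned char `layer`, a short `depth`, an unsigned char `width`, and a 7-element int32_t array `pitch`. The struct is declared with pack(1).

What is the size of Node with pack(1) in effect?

42

@0: stride [4B, align 1] → 4
@4: format [1B, align 1] → 5
@5: channels [1B, align 1] → 6
@6: mip_level [4B, align 1] → 10
@10: layer [1B, align 1] → 11
@11: depth [2B, align 1] → 13
@13: width [1B, align 1] → 14
@14: pitch [28B, align 1] → 42
size 42, align 1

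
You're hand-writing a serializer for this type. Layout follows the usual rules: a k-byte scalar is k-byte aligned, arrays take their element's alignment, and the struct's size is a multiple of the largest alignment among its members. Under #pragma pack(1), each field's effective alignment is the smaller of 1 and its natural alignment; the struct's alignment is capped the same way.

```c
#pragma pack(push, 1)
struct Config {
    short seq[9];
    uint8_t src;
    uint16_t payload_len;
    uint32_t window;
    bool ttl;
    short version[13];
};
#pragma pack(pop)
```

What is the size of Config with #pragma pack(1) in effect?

0..18  seq  (18B, 1-aligned)
18..19  src  (1B, 1-aligned)
19..21  payload_len  (2B, 1-aligned)
21..25  window  (4B, 1-aligned)
25..26  ttl  (1B, 1-aligned)
26..52  version  (26B, 1-aligned)
sizeof = 52, alignof = 1

52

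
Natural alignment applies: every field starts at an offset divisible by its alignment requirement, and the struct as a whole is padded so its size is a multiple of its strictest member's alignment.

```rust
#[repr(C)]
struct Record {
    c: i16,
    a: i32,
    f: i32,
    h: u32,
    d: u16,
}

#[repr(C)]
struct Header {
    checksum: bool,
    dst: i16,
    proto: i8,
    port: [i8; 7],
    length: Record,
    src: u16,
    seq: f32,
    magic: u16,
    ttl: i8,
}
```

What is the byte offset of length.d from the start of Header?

Record: c at 0 (size 2, align 2) → ends 2; pad 2 to align 4 for a; a at 4 (size 4, align 4) → ends 8; f at 8 (size 4, align 4) → ends 12; h at 12 (size 4, align 4) → ends 16; d at 16 (size 2, align 2) → ends 18; tail pad 2 to reach multiple of 4; total 20 bytes, alignment 4
checksum at 0 (size 1, align 1) → ends 1
pad 1 to align 2 for dst
dst at 2 (size 2, align 2) → ends 4
proto at 4 (size 1, align 1) → ends 5
port at 5 (size 7, align 1) → ends 12
length at 12 (size 20, align 4) → ends 32
within Record: d at 16
12 + 16 = 28

28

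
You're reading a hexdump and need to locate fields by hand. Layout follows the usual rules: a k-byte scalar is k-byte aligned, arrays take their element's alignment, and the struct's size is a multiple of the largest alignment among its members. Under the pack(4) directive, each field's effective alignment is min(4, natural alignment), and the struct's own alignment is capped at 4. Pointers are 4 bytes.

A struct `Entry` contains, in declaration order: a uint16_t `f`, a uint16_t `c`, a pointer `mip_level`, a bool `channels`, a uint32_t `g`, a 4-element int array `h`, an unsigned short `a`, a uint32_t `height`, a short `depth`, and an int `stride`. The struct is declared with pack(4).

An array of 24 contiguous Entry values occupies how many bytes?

@0: f [2B, align 2] → 2
@2: c [2B, align 2] → 4
@4: mip_level [4B, align 4] → 8
@8: channels [1B, align 1] → 9
+3 pad (align 4)
@12: g [4B, align 4] → 16
@16: h [16B, align 4] → 32
@32: a [2B, align 2] → 34
+2 pad (align 4)
@36: height [4B, align 4] → 40
@40: depth [2B, align 2] → 42
+2 pad (align 4)
@44: stride [4B, align 4] → 48
size 48, align 4
array of 24: 24 × 48 = 1152

1152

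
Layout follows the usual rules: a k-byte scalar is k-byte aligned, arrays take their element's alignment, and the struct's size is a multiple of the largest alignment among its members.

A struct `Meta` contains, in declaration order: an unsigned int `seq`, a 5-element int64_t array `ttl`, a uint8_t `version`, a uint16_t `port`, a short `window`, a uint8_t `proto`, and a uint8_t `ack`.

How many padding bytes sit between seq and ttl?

4

@0: seq [4B, align 4] → 4
+4 pad (align 8)
@8: ttl [40B, align 8] → 48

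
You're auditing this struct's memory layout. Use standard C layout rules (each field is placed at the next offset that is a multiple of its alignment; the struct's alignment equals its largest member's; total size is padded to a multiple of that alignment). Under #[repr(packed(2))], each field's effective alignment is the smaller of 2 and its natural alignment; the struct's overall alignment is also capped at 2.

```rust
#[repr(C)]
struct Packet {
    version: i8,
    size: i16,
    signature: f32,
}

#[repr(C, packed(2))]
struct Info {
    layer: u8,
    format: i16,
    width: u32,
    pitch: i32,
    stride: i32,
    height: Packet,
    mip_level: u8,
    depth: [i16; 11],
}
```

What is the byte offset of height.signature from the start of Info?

20

Packet: @0: version [1B, align 1] → 1; +1 pad (align 2); @2: size [2B, align 2] → 4; @4: signature [4B, align 4] → 8; size 8, align 4
@0: layer [1B, align 1] → 1
+1 pad (align 2)
@2: format [2B, align 2] → 4
@4: width [4B, align 2] → 8
@8: pitch [4B, align 2] → 12
@12: stride [4B, align 2] → 16
@16: height [8B, align 2] → 24
within Packet: signature at 4
16 + 4 = 20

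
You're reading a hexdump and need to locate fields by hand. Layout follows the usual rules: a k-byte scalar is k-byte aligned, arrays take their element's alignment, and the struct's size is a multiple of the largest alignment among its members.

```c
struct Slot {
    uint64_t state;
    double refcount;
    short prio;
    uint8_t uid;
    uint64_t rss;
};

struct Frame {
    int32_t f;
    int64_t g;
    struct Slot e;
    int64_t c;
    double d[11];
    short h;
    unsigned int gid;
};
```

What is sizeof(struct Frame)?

Slot: 0..8  state  (8B, 8-aligned); 8..16  refcount  (8B, 8-aligned); 16..18  prio  (2B, 2-aligned); 18..19  uid  (1B, 1-aligned); 19..24  -- padding (5B); 24..32  rss  (8B, 8-aligned); sizeof = 32, alignof = 8
0..4  f  (4B, 4-aligned)
4..8  -- padding (4B)
8..16  g  (8B, 8-aligned)
16..48  e  (32B, 8-aligned)
48..56  c  (8B, 8-aligned)
56..144  d  (88B, 8-aligned)
144..146  h  (2B, 2-aligned)
146..148  -- padding (2B)
148..152  gid  (4B, 4-aligned)
sizeof = 152, alignof = 8

152 bytes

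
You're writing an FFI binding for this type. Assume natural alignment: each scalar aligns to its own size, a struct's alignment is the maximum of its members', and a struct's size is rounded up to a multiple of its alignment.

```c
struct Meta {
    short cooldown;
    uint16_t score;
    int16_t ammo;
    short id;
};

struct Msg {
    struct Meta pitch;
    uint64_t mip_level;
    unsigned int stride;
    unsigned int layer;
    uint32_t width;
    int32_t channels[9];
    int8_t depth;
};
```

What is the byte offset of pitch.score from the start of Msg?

Meta: 0..2  cooldown  (2B, 2-aligned); 2..4  score  (2B, 2-aligned); 4..6  ammo  (2B, 2-aligned); 6..8  id  (2B, 2-aligned); sizeof = 8, alignof = 2
0..8  pitch  (8B, 2-aligned)
within Meta: score at 2
0 + 2 = 2

2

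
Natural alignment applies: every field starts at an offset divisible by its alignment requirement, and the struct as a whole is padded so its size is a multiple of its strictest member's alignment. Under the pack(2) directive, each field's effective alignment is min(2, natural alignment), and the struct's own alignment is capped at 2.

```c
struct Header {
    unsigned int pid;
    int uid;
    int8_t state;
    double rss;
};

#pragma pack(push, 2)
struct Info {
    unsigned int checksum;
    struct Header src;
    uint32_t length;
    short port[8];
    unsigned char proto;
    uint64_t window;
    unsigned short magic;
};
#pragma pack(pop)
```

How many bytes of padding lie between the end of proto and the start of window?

Header: pid at 0 (size 4, align 4) → ends 4; uid at 4 (size 4, align 4) → ends 8; state at 8 (size 1, align 1) → ends 9; pad 7 to align 8 for rss; rss at 16 (size 8, align 8) → ends 24; total 24 bytes, alignment 8
checksum at 0 (size 4, align 2) → ends 4
src at 4 (size 24, align 2) → ends 28
length at 28 (size 4, align 2) → ends 32
port at 32 (size 16, align 2) → ends 48
proto at 48 (size 1, align 1) → ends 49
pad 1 to align 2 for window
window at 50 (size 8, align 2) → ends 58

1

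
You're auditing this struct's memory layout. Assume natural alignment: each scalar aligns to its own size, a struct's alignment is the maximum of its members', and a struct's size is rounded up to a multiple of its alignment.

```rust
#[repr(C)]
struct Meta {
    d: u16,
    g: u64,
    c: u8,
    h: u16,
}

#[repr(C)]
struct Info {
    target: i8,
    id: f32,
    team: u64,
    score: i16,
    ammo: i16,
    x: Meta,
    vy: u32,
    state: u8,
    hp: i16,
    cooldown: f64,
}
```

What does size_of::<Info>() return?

Meta: 0..2  d  (2B, 2-aligned); 2..8  -- padding (6B); 8..16  g  (8B, 8-aligned); 16..17  c  (1B, 1-aligned); 17..18  -- padding (1B); 18..20  h  (2B, 2-aligned); 20..24  -- tail padding (4B); sizeof = 24, alignof = 8
0..1  target  (1B, 1-aligned)
1..4  -- padding (3B)
4..8  id  (4B, 4-aligned)
8..16  team  (8B, 8-aligned)
16..18  score  (2B, 2-aligned)
18..20  ammo  (2B, 2-aligned)
20..24  -- padding (4B)
24..48  x  (24B, 8-aligned)
48..52  vy  (4B, 4-aligned)
52..53  state  (1B, 1-aligned)
53..54  -- padding (1B)
54..56  hp  (2B, 2-aligned)
56..64  cooldown  (8B, 8-aligned)
sizeof = 64, alignof = 8

64 bytes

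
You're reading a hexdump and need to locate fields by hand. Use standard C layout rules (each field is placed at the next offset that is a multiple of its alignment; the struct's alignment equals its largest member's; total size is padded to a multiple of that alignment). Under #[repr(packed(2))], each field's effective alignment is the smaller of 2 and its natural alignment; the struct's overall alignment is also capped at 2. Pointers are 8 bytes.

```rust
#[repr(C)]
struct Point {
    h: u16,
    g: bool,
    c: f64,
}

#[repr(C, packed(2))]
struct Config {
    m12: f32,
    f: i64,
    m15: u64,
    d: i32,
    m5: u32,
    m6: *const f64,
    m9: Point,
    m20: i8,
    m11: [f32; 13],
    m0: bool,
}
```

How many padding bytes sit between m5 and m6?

0

Point: 0..2  h  (2B, 2-aligned); 2..3  g  (1B, 1-aligned); 3..8  -- padding (5B); 8..16  c  (8B, 8-aligned); sizeof = 16, alignof = 8
0..4  m12  (4B, 2-aligned)
4..12  f  (8B, 2-aligned)
12..20  m15  (8B, 2-aligned)
20..24  d  (4B, 2-aligned)
24..28  m5  (4B, 2-aligned)
28..36  m6  (8B, 2-aligned)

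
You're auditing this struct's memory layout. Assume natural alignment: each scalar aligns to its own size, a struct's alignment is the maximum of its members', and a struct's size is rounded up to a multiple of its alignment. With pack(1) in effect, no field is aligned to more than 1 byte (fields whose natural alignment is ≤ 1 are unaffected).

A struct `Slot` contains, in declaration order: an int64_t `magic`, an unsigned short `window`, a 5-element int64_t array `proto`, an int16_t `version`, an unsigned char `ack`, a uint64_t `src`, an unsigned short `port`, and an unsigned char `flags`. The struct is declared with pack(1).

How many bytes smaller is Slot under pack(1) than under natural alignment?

natural layout:
  magic at 0 (size 8, align 8) → ends 8
  window at 8 (size 2, align 2) → ends 10
  pad 6 to align 8 for proto
  proto at 16 (size 40, align 8) → ends 56
  version at 56 (size 2, align 2) → ends 58
  ack at 58 (size 1, align 1) → ends 59
  pad 5 to align 8 for src
  src at 64 (size 8, align 8) → ends 72
  port at 72 (size 2, align 2) → ends 74
  flags at 74 (size 1, align 1) → ends 75
  tail pad 5 to reach multiple of 8
  total 80 bytes, alignment 8
packed(1) layout:
  magic at 0 (size 8, align 1) → ends 8
  window at 8 (size 2, align 1) → ends 10
  proto at 10 (size 40, align 1) → ends 50
  version at 50 (size 2, align 1) → ends 52
  ack at 52 (size 1, align 1) → ends 53
  src at 53 (size 8, align 1) → ends 61
  port at 61 (size 2, align 1) → ends 63
  flags at 63 (size 1, align 1) → ends 64
  total 64 bytes, alignment 1
80 − 64 = 16

16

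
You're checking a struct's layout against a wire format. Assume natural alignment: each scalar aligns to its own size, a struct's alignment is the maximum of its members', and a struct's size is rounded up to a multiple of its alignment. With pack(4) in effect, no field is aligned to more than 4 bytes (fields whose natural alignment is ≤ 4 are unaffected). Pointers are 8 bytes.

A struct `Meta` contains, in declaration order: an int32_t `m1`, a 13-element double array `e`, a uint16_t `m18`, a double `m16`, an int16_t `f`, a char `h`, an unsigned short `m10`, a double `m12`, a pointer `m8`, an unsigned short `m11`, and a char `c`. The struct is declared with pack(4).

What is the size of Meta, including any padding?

148 bytes

@0: m1 [4B, align 4] → 4
@4: e [104B, align 4] → 108
@108: m18 [2B, align 2] → 110
+2 pad (align 4)
@112: m16 [8B, align 4] → 120
@120: f [2B, align 2] → 122
@122: h [1B, align 1] → 123
+1 pad (align 2)
@124: m10 [2B, align 2] → 126
+2 pad (align 4)
@128: m12 [8B, align 4] → 136
@136: m8 [8B, align 4] → 144
@144: m11 [2B, align 2] → 146
@146: c [1B, align 1] → 147
+1 tail pad (align 4)
size 148, align 4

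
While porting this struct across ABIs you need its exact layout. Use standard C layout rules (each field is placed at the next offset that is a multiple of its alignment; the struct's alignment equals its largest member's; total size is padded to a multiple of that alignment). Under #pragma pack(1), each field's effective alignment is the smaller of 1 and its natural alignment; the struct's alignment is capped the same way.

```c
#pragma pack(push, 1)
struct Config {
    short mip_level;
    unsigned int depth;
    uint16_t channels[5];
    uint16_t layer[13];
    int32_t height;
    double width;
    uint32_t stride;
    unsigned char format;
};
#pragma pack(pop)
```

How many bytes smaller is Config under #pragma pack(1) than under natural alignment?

5

natural layout:
  @0: mip_level [2B, align 2] → 2
  +2 pad (align 4)
  @4: depth [4B, align 4] → 8
  @8: channels [10B, align 2] → 18
  @18: layer [26B, align 2] → 44
  @44: height [4B, align 4] → 48
  @48: width [8B, align 8] → 56
  @56: stride [4B, align 4] → 60
  @60: format [1B, align 1] → 61
  +3 tail pad (align 8)
  size 64, align 8
packed(1) layout:
  @0: mip_level [2B, align 1] → 2
  @2: depth [4B, align 1] → 6
  @6: channels [10B, align 1] → 16
  @16: layer [26B, align 1] → 42
  @42: height [4B, align 1] → 46
  @46: width [8B, align 1] → 54
  @54: stride [4B, align 1] → 58
  @58: format [1B, align 1] → 59
  size 59, align 1
64 − 59 = 5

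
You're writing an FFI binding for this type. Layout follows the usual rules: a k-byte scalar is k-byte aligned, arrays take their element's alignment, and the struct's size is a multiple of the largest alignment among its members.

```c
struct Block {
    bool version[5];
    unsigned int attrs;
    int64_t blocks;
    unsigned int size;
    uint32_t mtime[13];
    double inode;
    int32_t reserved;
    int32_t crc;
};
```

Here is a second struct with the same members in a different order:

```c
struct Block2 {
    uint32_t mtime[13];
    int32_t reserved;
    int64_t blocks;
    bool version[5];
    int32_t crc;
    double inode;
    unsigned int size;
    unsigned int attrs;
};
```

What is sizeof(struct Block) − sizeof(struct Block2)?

0

0..5  version  (5B, 1-aligned)
5..8  -- padding (3B)
8..12  attrs  (4B, 4-aligned)
12..16  -- padding (4B)
16..24  blocks  (8B, 8-aligned)
24..28  size  (4B, 4-aligned)
28..80  mtime  (52B, 4-aligned)
80..88  inode  (8B, 8-aligned)
88..92  reserved  (4B, 4-aligned)
92..96  crc  (4B, 4-aligned)
sizeof = 96, alignof = 8
— Block2 —
0..52  mtime  (52B, 4-aligned)
52..56  reserved  (4B, 4-aligned)
56..64  blocks  (8B, 8-aligned)
64..69  version  (5B, 1-aligned)
69..72  -- padding (3B)
72..76  crc  (4B, 4-aligned)
76..80  -- padding (4B)
80..88  inode  (8B, 8-aligned)
88..92  size  (4B, 4-aligned)
92..96  attrs  (4B, 4-aligned)
sizeof = 96, alignof = 8
96 − 96 = 0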